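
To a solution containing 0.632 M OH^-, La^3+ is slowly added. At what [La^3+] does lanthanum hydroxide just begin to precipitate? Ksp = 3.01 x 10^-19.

1.19 x 10^-18 M

La(OH)3(s) ⇌ La^3+(aq) + 3 OH^-(aq)
Ksp = [La^3+][OH^-]^3
Precipitation begins when Q = Ksp. With [OH^-] = 0.632 M:
3.01 x 10^-19 = (0.632)^3 × [La^3+]
[La^3+] = (3.01 x 10^-19 / 2.524 × 10^-1) = 1.19 × 10^-18 M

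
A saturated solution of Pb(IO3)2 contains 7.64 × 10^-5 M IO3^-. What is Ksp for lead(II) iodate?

Pb(IO3)2(s) ⇌ Pb^2+(aq) + 2 IO3^-(aq)
Stoichiometry gives [Pb^2+] = (1/2)[IO3^-] = 3.820 × 10^-5 M.
Ksp = [Pb^2+][IO3^-]^2
Ksp = 3.820 × 10^-5 × (7.64 x 10^-5)^2 = 2.23 x 10^-13

Ksp = 2.23e-13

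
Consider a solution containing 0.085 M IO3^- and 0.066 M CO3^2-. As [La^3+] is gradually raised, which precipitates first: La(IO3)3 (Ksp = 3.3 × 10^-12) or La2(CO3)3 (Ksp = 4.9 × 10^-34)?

La2(CO3)3

Precipitation of each salt starts when its ion product equals its Ksp.
For La(IO3)3: 3.3 × 10^-12 = (0.085)^3 × [La^3+]  ⇒  [La^3+] = 5.4 × 10^-9 M.
For La2(CO3)3: 4.9 × 10^-34 = (0.066)^3 × [La^3+]^2  ⇒  [La^3+] = 1.3 x 10^-15 M.
The salt with the lower threshold [La^3+] precipitates first: La2(CO3)3.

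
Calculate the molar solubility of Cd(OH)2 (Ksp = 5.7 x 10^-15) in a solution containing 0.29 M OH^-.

Cd(OH)2(s) ⇌ Cd^2+(aq) + 2 OH^-(aq)
Ksp = [Cd^2+][OH^-]^2
Let s = moles of Cd(OH)2 that dissolve per litre. [Cd^2+] = s, [OH^-] = 0.29 + 2s ≈ 0.29 (since the OH^- already present dominates).
Ksp ≈ s × (0.29)^2
s = 6.8 × 10^-14 M
Check: 2s = 1.4 × 10^-13 ≪ 0.29, so the approximation is valid.

6.8 × 10^-14 M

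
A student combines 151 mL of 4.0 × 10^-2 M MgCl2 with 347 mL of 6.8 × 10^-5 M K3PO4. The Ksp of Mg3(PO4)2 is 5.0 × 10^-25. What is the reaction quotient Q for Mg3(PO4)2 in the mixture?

Total volume = 151 + 347 = 498 mL.
[Mg^2+] = 4.0 × 10^-2 × (151/498) = 1.21 x 10^-2 M
[PO4^3-] = 6.8 × 10^-5 × (347/498) = 4.74 × 10^-5 M
Mg3(PO4)2(s) ⇌ 3 Mg^2+ + 2 PO4^3-, so Q = [Mg^2+]^3[PO4^3-]^2
Q = (1.21 × 10^-2)^3(4.74 × 10^-5)^2 = 4.0 x 10^-15
Q > Ksp, so Mg3(PO4)2 will precipitate.

Q ≈ 4.0e-15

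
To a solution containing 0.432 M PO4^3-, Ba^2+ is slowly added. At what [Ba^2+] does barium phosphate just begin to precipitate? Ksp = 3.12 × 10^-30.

[Ba^2+] ≈ 2.56e-10 M

Ba3(PO4)2(s) <=> 3 Ba^2+(aq) + 2 PO4^3-(aq)
Ksp = [Ba^2+]^3[PO4^3-]^2
Precipitation begins when Q = Ksp. With [PO4^3-] = 0.432 M:
3.12 × 10^-30 = (0.432)^2 × [Ba^2+]^3
[Ba^2+] = (3.12 × 10^-30 / 1.866 × 10^-1)^(1/3) = 2.56 × 10^-10 M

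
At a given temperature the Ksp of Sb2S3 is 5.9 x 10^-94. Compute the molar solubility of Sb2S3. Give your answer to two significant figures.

Sb2S3(s) ⇌ 2 Sb^3+(aq) + 3 S^2-(aq)
Ksp = [Sb^3+]^2[S^2-]^3
Let s = molar solubility. Then [Sb^3+] = 2s and [S^2-] = 3s.
Ksp = (2s)^2(3s)^3 = 108s^5
Solving, s = (5.9 x 10^-94/108)^(1/5) = 8.9 × 10^-20 M

s = 8.9 × 10^-20 M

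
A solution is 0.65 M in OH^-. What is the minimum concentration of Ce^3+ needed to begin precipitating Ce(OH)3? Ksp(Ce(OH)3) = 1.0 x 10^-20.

[Ce^3+] = 3.6 × 10^-20 M

Ce(OH)3(s) ⇌ Ce^3+(aq) + 3 OH^-(aq)
Ksp = [Ce^3+][OH^-]^3
Precipitation begins when Q = Ksp. With [OH^-] = 0.65 M:
1.0 x 10^-20 = (0.65)^3 × [Ce^3+]
[Ce^3+] = (1.0 x 10^-20 / 2.75 × 10^-1) = 3.6 × 10^-20 M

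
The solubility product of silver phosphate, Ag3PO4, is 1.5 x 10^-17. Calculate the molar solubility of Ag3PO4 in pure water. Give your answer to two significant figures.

s = 2.7 × 10^-5 M

Ag3PO4(s) <=> 3 Ag^+ + PO4^3-
Ksp = [Ag^+]^3[PO4^3-]
Let s = molar solubility. Then [Ag^+] = 3s and [PO4^3-] = s.
Ksp = (3s)^3s = 27s^4
Solving, s = (1.5 x 10^-17/27)^(1/4) = 2.7 x 10^-5 M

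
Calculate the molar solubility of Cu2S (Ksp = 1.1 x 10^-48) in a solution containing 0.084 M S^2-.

s = 1.8e-24 M

Cu2S(s) ⇌ 2 Cu^+ + S^2-
Ksp = [Cu^+]^2[S^2-]
Let s = moles of Cu2S that dissolve per litre. [Cu^+] = 2s, [S^2-] = 0.084 + s ≈ 0.084 (common-ion effect: S^2- is already 0.084 M).
Ksp ≈ (2s)^2 × 0.084
s = 1.8 × 10^-24 M
Check: s = 1.8 × 10^-24 ≪ 0.084, so the approximation is valid.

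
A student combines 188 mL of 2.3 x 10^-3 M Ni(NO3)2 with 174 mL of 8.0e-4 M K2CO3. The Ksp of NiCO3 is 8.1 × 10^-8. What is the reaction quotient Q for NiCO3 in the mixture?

Q ≈ 4.6 × 10^-7

Total volume = 188 + 174 = 362 mL.
[Ni^2+] = 2.3 x 10^-3 × (188/362) = 1.19 × 10^-3 M
[CO3^2-] = 8.0 × 10^-4 × (174/362) = 3.85 × 10^-4 M
NiCO3(s) <=> Ni^2+ + CO3^2-, so Q = [Ni^2+][CO3^2-]
Q = (1.19 x 10^-3)(3.85 x 10^-4) = 4.6 x 10^-7
Q > Ksp, so NiCO3 will precipitate.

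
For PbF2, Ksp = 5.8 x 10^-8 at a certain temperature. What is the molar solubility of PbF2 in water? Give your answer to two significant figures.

PbF2(s) ⇌ Pb^2+ + 2 F^-
Ksp = [Pb^2+][F^-]^2
If s mol/L of PbF2 dissolves, [Pb^2+] = s and [F^-] = 2s.
Substituting: Ksp = s(2s)^2 = 4s^3
Solving, s = (5.8 x 10^-8/4)^(1/3) = 2.4 x 10^-3 M

s ≈ 2.4 x 10^-3 M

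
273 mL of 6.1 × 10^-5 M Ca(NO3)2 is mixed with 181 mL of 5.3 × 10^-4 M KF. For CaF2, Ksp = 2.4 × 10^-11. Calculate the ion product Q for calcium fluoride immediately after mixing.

Total volume = 273 + 181 = 454 mL.
[Ca^2+] = 6.1 × 10^-5 × (273/454) = 3.67 × 10^-5 M
[F^-] = 5.3 × 10^-4 × (181/454) = 2.11 × 10^-4 M
CaF2(s) <=> Ca^2+ + 2 F^-, so Q = [Ca^2+][F^-]^2
Q = (3.67 × 10^-5)(2.11 × 10^-4)^2 = 1.6 × 10^-12
Q < Ksp, so no precipitate of CaF2 forms.

1.6 × 10^-12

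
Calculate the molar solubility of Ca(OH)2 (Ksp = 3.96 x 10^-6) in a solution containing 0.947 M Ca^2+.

Ca(OH)2(s) ⇌ Ca^2+(aq) + 2 OH^-(aq)
Ksp = [Ca^2+][OH^-]^2
If s mol/L dissolves here, [Ca^2+] = 0.947 + s ≈ 0.947, [OH^-] = 2s (Ksp is small, so little additional dissolves).
Ksp ≈ 0.947 × (2s)^2
s = 1.02 × 10^-3 M
Check: s = 1.0 × 10^-3 ≪ 0.947, so the approximation is valid.

s ≈ 1.02e-3 M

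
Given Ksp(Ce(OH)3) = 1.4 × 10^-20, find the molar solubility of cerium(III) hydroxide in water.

Ce(OH)3(s) ⇌ Ce^3+(aq) + 3 OH^-(aq)
Ksp = [Ce^3+][OH^-]^3
With molar solubility s: [Ce^3+] = s, [OH^-] = 3s.
So Ksp = s × (3s)^3 = 27s^4
s^4 = 1.4 × 10^-20 / 27, so s = 4.8 × 10^-6 M

s ≈ 4.8 × 10^-6 M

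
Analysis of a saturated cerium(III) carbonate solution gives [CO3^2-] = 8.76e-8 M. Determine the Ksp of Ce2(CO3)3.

Ce2(CO3)3(s) ⇌ 2 Ce^3+ + 3 CO3^2-
Stoichiometry gives [Ce^3+] = (2/3)[CO3^2-] = 5.840 × 10^-8 M.
Ksp = [Ce^3+]^2[CO3^2-]^3
Ksp = (5.840 × 10^-8)^2 × (8.76 × 10^-8)^3 = 2.29 × 10^-36

Ksp = 2.29 x 10^-36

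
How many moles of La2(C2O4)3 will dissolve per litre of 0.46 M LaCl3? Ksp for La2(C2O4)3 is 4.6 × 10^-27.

La2(C2O4)3(s) ⇌ 2 La^3+ + 3 C2O4^2-
Ksp = [La^3+]^2[C2O4^2-]^3
Let s = moles of La2(C2O4)3 that dissolve per litre. [La^3+] = 0.46 + 2s ≈ 0.46, [C2O4^2-] = 3s (common-ion effect: La^3+ is already 0.46 M).
Ksp ≈ (0.46)^2 × (3s)^3
s = 9.3 × 10^-10 M
Check: 2s = 1.9 × 10^-9 ≪ 0.46, so the approximation is valid.

s = 9.3 × 10^-10 M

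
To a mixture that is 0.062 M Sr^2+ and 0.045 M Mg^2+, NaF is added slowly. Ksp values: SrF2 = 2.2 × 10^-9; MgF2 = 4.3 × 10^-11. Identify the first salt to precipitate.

Precipitation of each salt starts when its ion product equals its Ksp.
For SrF2: 2.2 × 10^-9 = 0.062 × [F^-]^2  ⇒  [F^-] = 1.9 x 10^-4 M.
For MgF2: 4.3 × 10^-11 = 0.045 × [F^-]^2  ⇒  [F^-] = 3.1 × 10^-5 M.
The salt with the lower threshold [F^-] precipitates first: MgF2.

MgF2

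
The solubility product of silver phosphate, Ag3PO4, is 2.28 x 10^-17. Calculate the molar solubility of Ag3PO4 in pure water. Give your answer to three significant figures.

Ag3PO4(s) ⇌ 3 Ag^+ + PO4^3-
Ksp = [Ag^+]^3[PO4^3-]
If s mol/L of Ag3PO4 dissolves, [Ag^+] = 3s and [PO4^3-] = s.
So Ksp = (3s)^3 × s = 27s^4
s^4 = 2.28 x 10^-17 / 27, so s = 3.03 × 10^-5 M

3.03e-5 M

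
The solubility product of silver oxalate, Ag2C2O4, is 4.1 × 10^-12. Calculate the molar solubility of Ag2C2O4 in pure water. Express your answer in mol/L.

s = 1.0 x 10^-4 M

Ag2C2O4(s) ⇌ 2 Ag^+(aq) + C2O4^2-(aq)
Ksp = [Ag^+]^2[C2O4^2-]
If s mol/L of Ag2C2O4 dissolves, [Ag^+] = 2s and [C2O4^2-] = s.
So Ksp = (2s)^2 × s = 4s^3
s^3 = 4.1 × 10^-12 / 4, so s = 1.0 × 10^-4 M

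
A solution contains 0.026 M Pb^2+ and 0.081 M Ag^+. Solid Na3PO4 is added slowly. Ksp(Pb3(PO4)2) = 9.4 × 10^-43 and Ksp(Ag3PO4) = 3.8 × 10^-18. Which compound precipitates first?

Each salt begins to precipitate when Q = Ksp, i.e. when [PO4^3-] reaches its threshold.
For Pb3(PO4)2: 9.4 × 10^-43 = (0.026)^3 × [PO4^3-]^2  ⇒  [PO4^3-] = 2.3 × 10^-19 M.
For Ag3PO4: 3.8 × 10^-18 = (0.081)^3 × [PO4^3-]  ⇒  [PO4^3-] = 7.2 × 10^-15 M.
The salt with the lower threshold [PO4^3-] precipitates first: Pb3(PO4)2.

Pb3(PO4)2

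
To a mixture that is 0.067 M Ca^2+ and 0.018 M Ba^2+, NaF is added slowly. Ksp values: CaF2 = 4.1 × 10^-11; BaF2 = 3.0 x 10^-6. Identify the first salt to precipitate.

Each salt begins to precipitate when Q = Ksp, i.e. when [F^-] reaches its threshold.
For CaF2: 4.1 × 10^-11 = 0.067 × [F^-]^2  ⇒  [F^-] = 2.5 × 10^-5 M.
For BaF2: 3.0 x 10^-6 = 0.018 × [F^-]^2  ⇒  [F^-] = 1.3 × 10^-2 M.
The salt with the lower threshold [F^-] precipitates first: CaF2.

CaF2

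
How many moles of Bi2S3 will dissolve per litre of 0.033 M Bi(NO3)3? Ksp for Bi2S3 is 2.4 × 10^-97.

Bi2S3(s) ⇌ 2 Bi^3+ + 3 S^2-
Ksp = [Bi^3+]^2[S^2-]^3
Let s be the molar solubility in this solution. [Bi^3+] = 0.033 + 2s ≈ 0.033, [S^2-] = 3s (Ksp is small, so little additional dissolves).
Ksp ≈ (0.033)^2 × (3s)^3
s = 2.0 × 10^-32 M
Check: 2s = 4.0 x 10^-32 ≪ 0.033, so the approximation is valid.

2.0e-32 M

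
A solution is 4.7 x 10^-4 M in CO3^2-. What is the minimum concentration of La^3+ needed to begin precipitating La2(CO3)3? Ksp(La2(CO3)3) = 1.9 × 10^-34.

La2(CO3)3(s) ⇌ 2 La^3+ + 3 CO3^2-
Ksp = [La^3+]^2[CO3^2-]^3
Precipitation begins when Q = Ksp. With [CO3^2-] = 4.7 x 10^-4 M:
1.9 × 10^-34 = (4.7 x 10^-4)^3 × [La^3+]^2
[La^3+] = (1.9 × 10^-34 / 1.04 × 10^-10)^(1/2) = 1.4 x 10^-12 M

[La^3+] = 1.4 × 10^-12 M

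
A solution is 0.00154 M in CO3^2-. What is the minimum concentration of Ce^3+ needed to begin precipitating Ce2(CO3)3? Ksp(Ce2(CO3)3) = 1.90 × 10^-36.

Ce2(CO3)3(s) ⇌ 2 Ce^3+(aq) + 3 CO3^2-(aq)
Ksp = [Ce^3+]^2[CO3^2-]^3
Precipitation begins when Q = Ksp. With [CO3^2-] = 0.00154 M:
1.90 × 10^-36 = (0.00154)^3 × [Ce^3+]^2
[Ce^3+] = (1.90 × 10^-36 / 3.652 × 10^-9)^(1/2) = 2.28 × 10^-14 M

[Ce^3+] = 2.28e-14 M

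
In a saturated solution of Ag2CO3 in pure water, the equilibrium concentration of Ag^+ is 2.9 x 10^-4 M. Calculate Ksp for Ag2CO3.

Ag2CO3(s) <=> 2 Ag^+ + CO3^2-
Stoichiometry gives [CO3^2-] = (1/2)[Ag^+] = 1.45 x 10^-4 M.
Ksp = [Ag^+]^2[CO3^2-]
Ksp = (2.9 x 10^-4)^2 × 1.45 x 10^-4 = 1.2 × 10^-11

Ksp = 1.2e-11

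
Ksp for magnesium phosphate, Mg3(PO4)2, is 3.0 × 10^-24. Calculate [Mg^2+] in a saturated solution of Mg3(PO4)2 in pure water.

Mg3(PO4)2(s) ⇌ 3 Mg^2+ + 2 PO4^3-
Ksp = [Mg^2+]^3[PO4^3-]^2
Let s = molar solubility. Then [Mg^2+] = 3s and [PO4^3-] = 2s.
Ksp = (3s)^3(2s)^2 = 108s^5
s^5 = 3.0 × 10^-24 / 108, so s = 7.74 × 10^-6 M
[Mg^2+] = 3s = 2.3 x 10^-5 M

[Mg^2+] = 2.3e-5 M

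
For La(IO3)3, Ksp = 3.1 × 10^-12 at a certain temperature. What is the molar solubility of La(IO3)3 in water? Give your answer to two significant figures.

s ≈ 5.8e-4 M

La(IO3)3(s) ⇌ La^3+ + 3 IO3^-
Ksp = [La^3+][IO3^-]^3
For each mole of La(IO3)3 that dissolves: [La^3+] = s, [IO3^-] = 3s.
So Ksp = s × (3s)^3 = 27s^4
s^4 = 3.1 × 10^-12 / 27, so s = 5.8 × 10^-4 M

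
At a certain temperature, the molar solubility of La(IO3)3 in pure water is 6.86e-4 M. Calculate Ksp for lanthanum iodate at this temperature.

Ksp = 5.98 × 10^-12

La(IO3)3(s) <=> La^3+(aq) + 3 IO3^-(aq)
Let s = molar solubility. Then [La^3+] = s and [IO3^-] = 3s.
Ksp = [La^3+][IO3^-]^3
Ksp = s(3s)^3 = 27s^4
Ksp = 27 × (6.86 x 10^-4)^4 = 5.98 × 10^-12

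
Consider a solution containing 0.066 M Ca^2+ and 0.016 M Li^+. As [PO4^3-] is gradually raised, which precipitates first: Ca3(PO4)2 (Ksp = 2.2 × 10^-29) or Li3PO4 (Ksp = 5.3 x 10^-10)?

Ca3(PO4)2

Each salt begins to precipitate when Q = Ksp, i.e. when [PO4^3-] reaches its threshold.
For Ca3(PO4)2: 2.2 × 10^-29 = (0.066)^3 × [PO4^3-]^2  ⇒  [PO4^3-] = 2.8 × 10^-13 M.
For Li3PO4: 5.3 x 10^-10 = (0.016)^3 × [PO4^3-]  ⇒  [PO4^3-] = 1.3 × 10^-4 M.
The salt with the lower threshold [PO4^3-] precipitates first: Ca3(PO4)2.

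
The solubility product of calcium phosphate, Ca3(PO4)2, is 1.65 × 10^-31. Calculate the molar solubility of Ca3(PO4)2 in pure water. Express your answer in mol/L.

Ca3(PO4)2(s) <=> 3 Ca^2+ + 2 PO4^3-
Ksp = [Ca^2+]^3[PO4^3-]^2
Let s = molar solubility. Then [Ca^2+] = 3s and [PO4^3-] = 2s.
Ksp = (3s)^3(2s)^2 = 108s^5
s = (1.65 × 10^-31 / 108)^(1/5) = 2.73 x 10^-7 M

2.73e-7 M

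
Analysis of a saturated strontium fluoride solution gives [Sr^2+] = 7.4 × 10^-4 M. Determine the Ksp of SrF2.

SrF2(s) <=> Sr^2+ + 2 F^-
Stoichiometry gives [F^-] = (2/1)[Sr^2+] = 1.48 × 10^-3 M.
Ksp = [Sr^2+][F^-]^2
Ksp = 7.4 × 10^-4 × (1.48 × 10^-3)^2 = 1.6 × 10^-9

Ksp ≈ 1.6 × 10^-9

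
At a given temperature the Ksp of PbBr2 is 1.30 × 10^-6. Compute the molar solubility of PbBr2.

PbBr2(s) ⇌ Pb^2+(aq) + 2 Br^-(aq)
Ksp = [Pb^2+][Br^-]^2
For each mole of PbBr2 that dissolves: [Pb^2+] = s, [Br^-] = 2s.
Substituting: Ksp = s(2s)^2 = 4s^3
s = (1.30 × 10^-6 / 4)^(1/3) = 6.88 × 10^-3 M

6.88 × 10^-3 M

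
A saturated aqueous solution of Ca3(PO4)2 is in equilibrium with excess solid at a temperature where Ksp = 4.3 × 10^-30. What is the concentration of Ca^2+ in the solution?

Ca3(PO4)2(s) ⇌ 3 Ca^2+(aq) + 2 PO4^3-(aq)
Ksp = [Ca^2+]^3[PO4^3-]^2
Let s = molar solubility. Then [Ca^2+] = 3s and [PO4^3-] = 2s.
Ksp = (3s)^3(2s)^2 = 108s^5
s^5 = 4.3 × 10^-30 / 108, so s = 5.25 x 10^-7 M
[Ca^2+] = 3s = 1.6 x 10^-6 M

1.6 × 10^-6 M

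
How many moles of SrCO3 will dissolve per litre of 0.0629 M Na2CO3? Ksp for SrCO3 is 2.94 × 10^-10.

4.67e-9 M

SrCO3(s) ⇌ Sr^2+(aq) + CO3^2-(aq)
Ksp = [Sr^2+][CO3^2-]
Let s = moles of SrCO3 that dissolve per litre. [Sr^2+] = s, [CO3^2-] = 0.0629 + s ≈ 0.0629 (Ksp is small, so little additional dissolves).
Ksp ≈ s × 0.0629
s = 4.67 × 10^-9 M
Check: s = 4.7 × 10^-9 ≪ 0.0629, so the approximation is valid.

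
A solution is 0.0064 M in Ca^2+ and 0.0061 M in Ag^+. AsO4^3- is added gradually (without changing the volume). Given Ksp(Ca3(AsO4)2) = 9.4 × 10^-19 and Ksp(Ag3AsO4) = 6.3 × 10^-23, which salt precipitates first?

Precipitation of each salt starts when its ion product equals its Ksp.
For Ca3(AsO4)2: 9.4 × 10^-19 = (0.0064)^3 × [AsO4^3-]^2  ⇒  [AsO4^3-] = 1.9 × 10^-6 M.
For Ag3AsO4: 6.3 × 10^-23 = (0.0061)^3 × [AsO4^3-]  ⇒  [AsO4^3-] = 2.8 x 10^-16 M.
The salt with the lower threshold [AsO4^3-] precipitates first: Ag3AsO4.

Ag3AsO4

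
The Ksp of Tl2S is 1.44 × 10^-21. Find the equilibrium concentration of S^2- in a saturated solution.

[S^2-] = 7.11e-8 M

Tl2S(s) <=> 2 Tl^+ + S^2-
Ksp = [Tl^+]^2[S^2-]
With molar solubility s: [Tl^+] = 2s, [S^2-] = s.
So Ksp = (2s)^2 × s = 4s^3
s = (1.44 × 10^-21 / 4)^(1/3) = 7.114 × 10^-8 M
[S^2-] = s = 7.11 x 10^-8 M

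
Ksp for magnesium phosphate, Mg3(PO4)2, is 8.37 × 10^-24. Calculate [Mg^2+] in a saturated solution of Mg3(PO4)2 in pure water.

Mg3(PO4)2(s) ⇌ 3 Mg^2+(aq) + 2 PO4^3-(aq)
Ksp = [Mg^2+]^3[PO4^3-]^2
For each mole of Mg3(PO4)2 that dissolves: [Mg^2+] = 3s, [PO4^3-] = 2s.
Substituting: Ksp = (3s)^3(2s)^2 = 108s^5
Solving, s = (8.37 × 10^-24/108)^(1/5) = 9.503 × 10^-6 M
[Mg^2+] = 3s = 2.85 x 10^-5 M

[Mg^2+] ≈ 2.85 × 10^-5 M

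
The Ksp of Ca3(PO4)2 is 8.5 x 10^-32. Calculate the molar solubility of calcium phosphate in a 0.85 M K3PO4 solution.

s ≈ 1.6 x 10^-11 M

Ca3(PO4)2(s) ⇌ 3 Ca^2+ + 2 PO4^3-
Ksp = [Ca^2+]^3[PO4^3-]^2
If s mol/L dissolves here, [Ca^2+] = 3s, [PO4^3-] = 0.85 + 2s ≈ 0.85 (Ksp is small, so little additional dissolves).
Ksp ≈ (3s)^3 × (0.85)^2
s = 1.6 × 10^-11 M
Check: 2s = 3.3 × 10^-11 ≪ 0.85, so the approximation is valid.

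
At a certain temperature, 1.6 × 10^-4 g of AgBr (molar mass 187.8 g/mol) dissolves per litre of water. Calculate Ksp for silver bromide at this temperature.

Molar solubility s = (1.6 × 10^-4 g/L) / (187.8 g/mol) = 8.52 × 10^-7 M.
AgBr(s) ⇌ Ag^+(aq) + Br^-(aq)
If s mol/L of AgBr dissolves, [Ag^+] = s and [Br^-] = s.
Ksp = [Ag^+][Br^-]
Ksp = s × s = s^2
With s = 8.52 × 10^-7: Ksp = 7.3 × 10^-13

Ksp ≈ 7.3 × 10^-13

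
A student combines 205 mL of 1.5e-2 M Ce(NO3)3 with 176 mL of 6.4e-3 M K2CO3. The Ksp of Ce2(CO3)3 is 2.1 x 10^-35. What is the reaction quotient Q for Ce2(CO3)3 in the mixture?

1.7e-12

Total volume = 205 + 176 = 381 mL.
[Ce^3+] = 1.5 × 10^-2 × (205/381) = 8.07 × 10^-3 M
[CO3^2-] = 6.4 × 10^-3 × (176/381) = 2.96 × 10^-3 M
Ce2(CO3)3(s) ⇌ 2 Ce^3+ + 3 CO3^2-, so Q = [Ce^3+]^2[CO3^2-]^3
Q = (8.07 x 10^-3)^2(2.96 x 10^-3)^3 = 1.7 × 10^-12
Q > Ksp, so Ce2(CO3)3 will precipitate.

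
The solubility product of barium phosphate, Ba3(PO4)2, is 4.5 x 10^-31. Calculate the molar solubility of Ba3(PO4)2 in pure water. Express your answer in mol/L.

Ba3(PO4)2(s) <=> 3 Ba^2+(aq) + 2 PO4^3-(aq)
Ksp = [Ba^2+]^3[PO4^3-]^2
For each mole of Ba3(PO4)2 that dissolves: [Ba^2+] = 3s, [PO4^3-] = 2s.
So Ksp = (3s)^3 × (2s)^2 = 108s^5
s = (4.5 x 10^-31 / 108)^(1/5) = 3.3 x 10^-7 M

s = 3.3 × 10^-7 M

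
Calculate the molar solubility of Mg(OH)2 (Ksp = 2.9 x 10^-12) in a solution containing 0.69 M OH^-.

Mg(OH)2(s) ⇌ Mg^2+(aq) + 2 OH^-(aq)
Ksp = [Mg^2+][OH^-]^2
If s mol/L dissolves here, [Mg^2+] = s, [OH^-] = 0.69 + 2s ≈ 0.69 (common-ion effect: OH^- is already 0.69 M).
Ksp ≈ s × (0.69)^2
s = 6.1 x 10^-12 M
Check: 2s = 1.2 x 10^-11 ≪ 0.69, so the approximation is valid.

s ≈ 6.1e-12 M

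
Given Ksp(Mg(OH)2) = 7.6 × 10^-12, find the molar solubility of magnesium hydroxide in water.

1.2 x 10^-4 M

Mg(OH)2(s) ⇌ Mg^2+ + 2 OH^-
Ksp = [Mg^2+][OH^-]^2
Let s = molar solubility. Then [Mg^2+] = s and [OH^-] = 2s.
Ksp = s(2s)^2 = 4s^3
s^3 = 7.6 × 10^-12 / 4, so s = 1.2 × 10^-4 M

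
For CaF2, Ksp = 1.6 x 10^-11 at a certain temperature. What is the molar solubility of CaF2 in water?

s ≈ 1.6 × 10^-4 M

CaF2(s) <=> Ca^2+ + 2 F^-
Ksp = [Ca^2+][F^-]^2
With molar solubility s: [Ca^2+] = s, [F^-] = 2s.
So Ksp = s × (2s)^2 = 4s^3
s^3 = 1.6 x 10^-11 / 4, so s = 1.6 × 10^-4 M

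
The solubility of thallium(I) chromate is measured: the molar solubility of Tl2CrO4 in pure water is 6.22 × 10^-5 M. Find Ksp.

9.63 x 10^-13

Tl2CrO4(s) ⇌ 2 Tl^+(aq) + CrO4^2-(aq)
Let s = molar solubility. Then [Tl^+] = 2s and [CrO4^2-] = s.
Ksp = [Tl^+]^2[CrO4^2-]
Substituting: Ksp = (2s)^2s = 4s^3
Ksp = 4 × (6.22 × 10^-5)^3 = 9.63 × 10^-13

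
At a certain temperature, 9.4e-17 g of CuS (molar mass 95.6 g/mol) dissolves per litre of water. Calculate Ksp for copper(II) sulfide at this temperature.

Molar solubility s = (9.4 x 10^-17 g/L) / (95.6 g/mol) = 9.83 × 10^-19 M.
CuS(s) ⇌ Cu^2+ + S^2-
For each mole of CuS that dissolves: [Cu^2+] = s, [S^2-] = s.
Ksp = [Cu^2+][S^2-]
Ksp = (s)(s) = s^2
With s = 9.83 × 10^-19: Ksp = 9.7 × 10^-37

Ksp = 9.7e-37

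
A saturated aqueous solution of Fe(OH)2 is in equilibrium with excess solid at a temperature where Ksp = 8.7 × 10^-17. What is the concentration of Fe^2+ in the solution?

Fe(OH)2(s) ⇌ Fe^2+(aq) + 2 OH^-(aq)
Ksp = [Fe^2+][OH^-]^2
If s mol/L of Fe(OH)2 dissolves, [Fe^2+] = s and [OH^-] = 2s.
Substituting: Ksp = s(2s)^2 = 4s^3
Solving, s = (8.7 × 10^-17/4)^(1/3) = 2.79 × 10^-6 M
[Fe^2+] = s = 2.8 × 10^-6 M

[Fe^2+] ≈ 2.8 x 10^-6 M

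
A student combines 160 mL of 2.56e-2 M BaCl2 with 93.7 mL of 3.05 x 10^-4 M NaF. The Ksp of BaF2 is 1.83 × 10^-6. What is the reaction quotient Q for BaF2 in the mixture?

Q = 2.05 × 10^-10

Total volume = 160 + 93.7 = 253.7 mL.
[Ba^2+] = 2.56 × 10^-2 × (160/253.7) = 1.615 × 10^-2 M
[F^-] = 3.05 x 10^-4 × (93.7/253.7) = 1.126 x 10^-4 M
BaF2(s) ⇌ Ba^2+(aq) + 2 F^-(aq), so Q = [Ba^2+][F^-]^2
Q = (1.615 x 10^-2)(1.126 x 10^-4)^2 = 2.05 × 10^-10
Q < Ksp, so no precipitate of BaF2 forms.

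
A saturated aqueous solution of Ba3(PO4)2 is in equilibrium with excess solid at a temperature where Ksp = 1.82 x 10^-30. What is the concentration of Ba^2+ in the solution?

Ba3(PO4)2(s) <=> 3 Ba^2+ + 2 PO4^3-
Ksp = [Ba^2+]^3[PO4^3-]^2
If s mol/L of Ba3(PO4)2 dissolves, [Ba^2+] = 3s and [PO4^3-] = 2s.
Substituting: Ksp = (3s)^3(2s)^2 = 108s^5
Solving, s = (1.82 x 10^-30/108)^(1/5) = 4.419 x 10^-7 M
[Ba^2+] = 3s = 1.33 x 10^-6 M

[Ba^2+] ≈ 1.33 x 10^-6 M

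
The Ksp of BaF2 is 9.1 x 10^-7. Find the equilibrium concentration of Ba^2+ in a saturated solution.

BaF2(s) ⇌ Ba^2+ + 2 F^-
Ksp = [Ba^2+][F^-]^2
Let s = molar solubility. Then [Ba^2+] = s and [F^-] = 2s.
Substituting: Ksp = s(2s)^2 = 4s^3
Solving, s = (9.1 x 10^-7/4)^(1/3) = 6.10 × 10^-3 M
[Ba^2+] = s = 6.1 × 10^-3 M

[Ba^2+] = 6.1e-3 M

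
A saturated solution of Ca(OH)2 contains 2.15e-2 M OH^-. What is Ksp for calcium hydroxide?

Ksp = 4.97e-6

Ca(OH)2(s) ⇌ Ca^2+ + 2 OH^-
Stoichiometry gives [Ca^2+] = (1/2)[OH^-] = 1.075 x 10^-2 M.
Ksp = [Ca^2+][OH^-]^2
Ksp = 1.075 x 10^-2 × (2.15 x 10^-2)^2 = 4.97 × 10^-6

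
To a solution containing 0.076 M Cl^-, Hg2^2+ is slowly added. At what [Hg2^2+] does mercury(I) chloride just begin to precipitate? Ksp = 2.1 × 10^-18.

Hg2Cl2(s) <=> Hg2^2+(aq) + 2 Cl^-(aq)
Ksp = [Hg2^2+][Cl^-]^2
Precipitation begins when Q = Ksp. With [Cl^-] = 0.076 M:
2.1 × 10^-18 = (0.076)^2 × [Hg2^2+]
[Hg2^2+] = (2.1 × 10^-18 / 5.78 x 10^-3) = 3.6 x 10^-16 M

[Hg2^2+] = 3.6 x 10^-16 M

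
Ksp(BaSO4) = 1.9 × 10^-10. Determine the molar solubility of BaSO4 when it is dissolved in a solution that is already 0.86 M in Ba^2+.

BaSO4(s) ⇌ Ba^2+ + SO4^2-
Ksp = [Ba^2+][SO4^2-]
If s mol/L dissolves here, [Ba^2+] = 0.86 + s ≈ 0.86, [SO4^2-] = s (common-ion effect: Ba^2+ is already 0.86 M).
Ksp ≈ 0.86 × s
s = 2.2 x 10^-10 M
Check: s = 2.2 × 10^-10 ≪ 0.86, so the approximation is valid.

s = 2.2 × 10^-10 M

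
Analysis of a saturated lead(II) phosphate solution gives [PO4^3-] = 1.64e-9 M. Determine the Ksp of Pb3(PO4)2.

Pb3(PO4)2(s) <=> 3 Pb^2+ + 2 PO4^3-
Stoichiometry gives [Pb^2+] = (3/2)[PO4^3-] = 2.460 × 10^-9 M.
Ksp = [Pb^2+]^3[PO4^3-]^2
Ksp = (2.460 × 10^-9)^3 × (1.64 × 10^-9)^2 = 4.00 × 10^-44

Ksp = 4.00 × 10^-44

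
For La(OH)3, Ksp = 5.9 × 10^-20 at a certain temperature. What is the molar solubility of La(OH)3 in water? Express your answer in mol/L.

6.8e-6 M

La(OH)3(s) ⇌ La^3+ + 3 OH^-
Ksp = [La^3+][OH^-]^3
With molar solubility s: [La^3+] = s, [OH^-] = 3s.
Ksp = s(3s)^3 = 27s^4
s^4 = 5.9 × 10^-20 / 27, so s = 6.8 × 10^-6 M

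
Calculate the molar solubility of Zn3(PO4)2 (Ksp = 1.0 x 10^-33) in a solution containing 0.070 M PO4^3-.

s ≈ 2.0e-11 M

Zn3(PO4)2(s) ⇌ 3 Zn^2+ + 2 PO4^3-
Ksp = [Zn^2+]^3[PO4^3-]^2
Let s be the molar solubility in this solution. [Zn^2+] = 3s, [PO4^3-] = 0.070 + 2s ≈ 0.070 (since the PO4^3- already present dominates).
Ksp ≈ (3s)^3 × (0.070)^2
s = 2.0 x 10^-11 M
Check: 2s = 3.9 x 10^-11 ≪ 0.070, so the approximation is valid.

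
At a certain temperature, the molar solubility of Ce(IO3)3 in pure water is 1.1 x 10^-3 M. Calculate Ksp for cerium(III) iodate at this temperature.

Ce(IO3)3(s) ⇌ Ce^3+(aq) + 3 IO3^-(aq)
With molar solubility s: [Ce^3+] = s, [IO3^-] = 3s.
Ksp = [Ce^3+][IO3^-]^3
So Ksp = s × (3s)^3 = 27s^4
With s = 1.1 × 10^-3: Ksp = 4.0 × 10^-11

Ksp = 4.0e-11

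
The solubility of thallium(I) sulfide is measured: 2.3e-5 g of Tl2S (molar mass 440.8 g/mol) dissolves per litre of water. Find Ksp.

Molar solubility s = (2.3 × 10^-5 g/L) / (440.8 g/mol) = 5.22 x 10^-8 M.
Tl2S(s) ⇌ 2 Tl^+(aq) + S^2-(aq)
If s mol/L of Tl2S dissolves, [Tl^+] = 2s and [S^2-] = s.
Ksp = [Tl^+]^2[S^2-]
Ksp = (2s)^2s = 4s^3
With s = 5.22 x 10^-8: Ksp = 5.7 x 10^-22

5.7 × 10^-22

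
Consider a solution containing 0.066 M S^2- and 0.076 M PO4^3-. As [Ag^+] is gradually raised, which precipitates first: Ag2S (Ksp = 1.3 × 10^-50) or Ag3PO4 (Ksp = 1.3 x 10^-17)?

Each salt begins to precipitate when Q = Ksp, i.e. when [Ag^+] reaches its threshold.
For Ag2S: 1.3 × 10^-50 = 0.066 × [Ag^+]^2  ⇒  [Ag^+] = 4.4 × 10^-25 M.
For Ag3PO4: 1.3 x 10^-17 = 0.076 × [Ag^+]^3  ⇒  [Ag^+] = 5.6 x 10^-6 M.
The salt with the lower threshold [Ag^+] precipitates first: Ag2S.

Ag2S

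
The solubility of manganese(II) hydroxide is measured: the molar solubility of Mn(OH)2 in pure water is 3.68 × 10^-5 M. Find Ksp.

Ksp = 1.99 × 10^-13

Mn(OH)2(s) ⇌ Mn^2+(aq) + 2 OH^-(aq)
With molar solubility s: [Mn^2+] = s, [OH^-] = 2s.
Ksp = [Mn^2+][OH^-]^2
So Ksp = s × (2s)^2 = 4s^3
With s = 3.68 x 10^-5: Ksp = 1.99 × 10^-13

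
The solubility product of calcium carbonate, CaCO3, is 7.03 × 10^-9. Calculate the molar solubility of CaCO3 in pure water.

8.38e-5 M

CaCO3(s) <=> Ca^2+(aq) + CO3^2-(aq)
Ksp = [Ca^2+][CO3^2-]
Let s = molar solubility. Then [Ca^2+] = s and [CO3^2-] = s.
Ksp = s × s = s^2
s = √(7.03 × 10^-9) = 8.38 x 10^-5 M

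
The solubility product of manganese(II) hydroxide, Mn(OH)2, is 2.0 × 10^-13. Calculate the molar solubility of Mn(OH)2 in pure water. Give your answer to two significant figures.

Mn(OH)2(s) <=> Mn^2+(aq) + 2 OH^-(aq)
Ksp = [Mn^2+][OH^-]^2
If s mol/L of Mn(OH)2 dissolves, [Mn^2+] = s and [OH^-] = 2s.
So Ksp = s × (2s)^2 = 4s^3
s^3 = 2.0 × 10^-13 / 4, so s = 3.7 × 10^-5 M

s ≈ 3.7 × 10^-5 M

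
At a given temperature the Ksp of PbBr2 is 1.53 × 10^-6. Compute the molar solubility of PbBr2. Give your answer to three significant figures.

PbBr2(s) ⇌ Pb^2+(aq) + 2 Br^-(aq)
Ksp = [Pb^2+][Br^-]^2
With molar solubility s: [Pb^2+] = s, [Br^-] = 2s.
So Ksp = s × (2s)^2 = 4s^3
Solving, s = (1.53 × 10^-6/4)^(1/3) = 7.26 × 10^-3 M

s ≈ 7.26 x 10^-3 M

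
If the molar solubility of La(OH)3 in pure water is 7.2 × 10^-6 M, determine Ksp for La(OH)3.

7.3e-20

La(OH)3(s) ⇌ La^3+(aq) + 3 OH^-(aq)
With molar solubility s: [La^3+] = s, [OH^-] = 3s.
Ksp = [La^3+][OH^-]^3
Ksp = s(3s)^3 = 27s^4
Ksp = 27 × (7.2 x 10^-6)^4 = 7.3 × 10^-20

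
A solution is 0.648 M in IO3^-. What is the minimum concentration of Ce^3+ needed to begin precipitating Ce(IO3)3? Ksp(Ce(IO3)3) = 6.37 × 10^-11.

[Ce^3+] ≈ 2.34 x 10^-10 M

Ce(IO3)3(s) <=> Ce^3+(aq) + 3 IO3^-(aq)
Ksp = [Ce^3+][IO3^-]^3
Precipitation begins when Q = Ksp. With [IO3^-] = 0.648 M:
6.37 × 10^-11 = (0.648)^3 × [Ce^3+]
[Ce^3+] = (6.37 × 10^-11 / 2.721 × 10^-1) = 2.34 × 10^-10 M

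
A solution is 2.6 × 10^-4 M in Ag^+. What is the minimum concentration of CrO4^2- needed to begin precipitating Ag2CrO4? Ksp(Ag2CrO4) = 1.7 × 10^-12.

2.5 x 10^-5 M

Ag2CrO4(s) ⇌ 2 Ag^+ + CrO4^2-
Ksp = [Ag^+]^2[CrO4^2-]
Precipitation begins when Q = Ksp. With [Ag^+] = 2.6 × 10^-4 M:
1.7 × 10^-12 = (2.6 × 10^-4)^2 × [CrO4^2-]
[CrO4^2-] = (1.7 × 10^-12 / 6.76 × 10^-8) = 2.5 × 10^-5 M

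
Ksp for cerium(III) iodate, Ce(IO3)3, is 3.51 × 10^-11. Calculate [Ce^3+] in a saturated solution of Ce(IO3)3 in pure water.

Ce(IO3)3(s) <=> Ce^3+(aq) + 3 IO3^-(aq)
Ksp = [Ce^3+][IO3^-]^3
With molar solubility s: [Ce^3+] = s, [IO3^-] = 3s.
So Ksp = s × (3s)^3 = 27s^4
s = (3.51 × 10^-11 / 27)^(1/4) = 1.068 x 10^-3 M
[Ce^3+] = s = 1.07 x 10^-3 M

[Ce^3+] = 1.07 × 10^-3 M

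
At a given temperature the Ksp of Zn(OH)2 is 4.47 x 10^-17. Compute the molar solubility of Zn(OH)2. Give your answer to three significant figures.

2.24 x 10^-6 M

Zn(OH)2(s) ⇌ Zn^2+ + 2 OH^-
Ksp = [Zn^2+][OH^-]^2
If s mol/L of Zn(OH)2 dissolves, [Zn^2+] = s and [OH^-] = 2s.
Ksp = s(2s)^2 = 4s^3
Solving, s = (4.47 x 10^-17/4)^(1/3) = 2.24 × 10^-6 M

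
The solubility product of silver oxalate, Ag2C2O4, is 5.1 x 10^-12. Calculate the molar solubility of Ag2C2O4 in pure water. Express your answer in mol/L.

Ag2C2O4(s) ⇌ 2 Ag^+(aq) + C2O4^2-(aq)
Ksp = [Ag^+]^2[C2O4^2-]
With molar solubility s: [Ag^+] = 2s, [C2O4^2-] = s.
Substituting: Ksp = (2s)^2s = 4s^3
s^3 = 5.1 x 10^-12 / 4, so s = 1.1 × 10^-4 M

1.1 × 10^-4 M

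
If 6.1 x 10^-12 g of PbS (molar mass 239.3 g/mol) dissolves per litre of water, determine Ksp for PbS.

Molar solubility s = (6.1 × 10^-12 g/L) / (239.3 g/mol) = 2.55 × 10^-14 M.
PbS(s) <=> Pb^2+ + S^2-
For each mole of PbS that dissolves: [Pb^2+] = s, [S^2-] = s.
Ksp = [Pb^2+][S^2-]
Ksp = s × s = s^2
Ksp = (2.55 × 10^-14)^2 = 6.5 x 10^-28

6.5e-28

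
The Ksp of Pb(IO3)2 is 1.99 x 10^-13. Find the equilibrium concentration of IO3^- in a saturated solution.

Pb(IO3)2(s) ⇌ Pb^2+ + 2 IO3^-
Ksp = [Pb^2+][IO3^-]^2
Let s = molar solubility. Then [Pb^2+] = s and [IO3^-] = 2s.
So Ksp = s × (2s)^2 = 4s^3
s = (1.99 x 10^-13 / 4)^(1/3) = 3.678 x 10^-5 M
[IO3^-] = 2s = 7.36 × 10^-5 M

[IO3^-] = 7.36 × 10^-5 M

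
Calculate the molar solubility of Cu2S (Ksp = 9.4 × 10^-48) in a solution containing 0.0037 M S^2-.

2.5e-23 M

Cu2S(s) ⇌ 2 Cu^+ + S^2-
Ksp = [Cu^+]^2[S^2-]
If s mol/L dissolves here, [Cu^+] = 2s, [S^2-] = 0.0037 + s ≈ 0.0037 (Ksp is small, so little additional dissolves).
Ksp ≈ (2s)^2 × 0.0037
s = 2.5 × 10^-23 M
Check: s = 2.5 × 10^-23 ≪ 0.0037, so the approximation is valid.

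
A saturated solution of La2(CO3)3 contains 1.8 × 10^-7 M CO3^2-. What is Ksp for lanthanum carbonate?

La2(CO3)3(s) ⇌ 2 La^3+(aq) + 3 CO3^2-(aq)
Stoichiometry gives [La^3+] = (2/3)[CO3^2-] = 1.20 × 10^-7 M.
Ksp = [La^3+]^2[CO3^2-]^3
Ksp = (1.20 × 10^-7)^2 × (1.8 × 10^-7)^3 = 8.4 × 10^-35

Ksp = 8.4 × 10^-35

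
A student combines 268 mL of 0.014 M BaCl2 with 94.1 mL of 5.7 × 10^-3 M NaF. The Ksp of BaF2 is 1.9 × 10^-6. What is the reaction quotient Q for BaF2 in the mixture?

Total volume = 268 + 94.1 = 362.1 mL.
[Ba^2+] = 1.4 × 10^-2 × (268/362.1) = 1.04 × 10^-2 M
[F^-] = 5.7 × 10^-3 × (94.1/362.1) = 1.48 × 10^-3 M
BaF2(s) ⇌ Ba^2+(aq) + 2 F^-(aq), so Q = [Ba^2+][F^-]^2
Q = (1.04 × 10^-2)(1.48 x 10^-3)^2 = 2.3 × 10^-8
Q < Ksp, so no precipitate of BaF2 forms.

2.3 × 10^-8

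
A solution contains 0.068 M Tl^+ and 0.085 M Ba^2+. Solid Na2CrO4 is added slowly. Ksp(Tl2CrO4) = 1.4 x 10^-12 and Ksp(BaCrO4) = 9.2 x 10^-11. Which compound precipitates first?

Tl2CrO4

Precipitation of each salt starts when its ion product equals its Ksp.
For Tl2CrO4: 1.4 x 10^-12 = (0.068)^2 × [CrO4^2-]  ⇒  [CrO4^2-] = 3.0 x 10^-10 M.
For BaCrO4: 9.2 x 10^-11 = 0.085 × [CrO4^2-]  ⇒  [CrO4^2-] = 1.1 × 10^-9 M.
The salt with the lower threshold [CrO4^2-] precipitates first: Tl2CrO4.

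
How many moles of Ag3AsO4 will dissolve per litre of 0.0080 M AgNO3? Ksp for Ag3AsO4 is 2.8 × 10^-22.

Ag3AsO4(s) <=> 3 Ag^+(aq) + AsO4^3-(aq)
Ksp = [Ag^+]^3[AsO4^3-]
Let s = moles of Ag3AsO4 that dissolve per litre. [Ag^+] = 0.0080 + 3s ≈ 0.0080, [AsO4^3-] = s (common-ion effect: Ag^+ is already 0.0080 M).
Ksp ≈ (0.0080)^3 × s
s = 5.5 × 10^-16 M
Check: 3s = 1.6 x 10^-15 ≪ 0.0080, so the approximation is valid.

s = 5.5 x 10^-16 M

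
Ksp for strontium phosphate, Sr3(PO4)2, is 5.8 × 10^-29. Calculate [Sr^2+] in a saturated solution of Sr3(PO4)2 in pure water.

[Sr^2+] ≈ 2.6 x 10^-6 M

Sr3(PO4)2(s) ⇌ 3 Sr^2+(aq) + 2 PO4^3-(aq)
Ksp = [Sr^2+]^3[PO4^3-]^2
For each mole of Sr3(PO4)2 that dissolves: [Sr^2+] = 3s, [PO4^3-] = 2s.
So Ksp = (3s)^3 × (2s)^2 = 108s^5
Solving, s = (5.8 × 10^-29/108)^(1/5) = 8.83 × 10^-7 M
[Sr^2+] = 3s = 2.6 x 10^-6 M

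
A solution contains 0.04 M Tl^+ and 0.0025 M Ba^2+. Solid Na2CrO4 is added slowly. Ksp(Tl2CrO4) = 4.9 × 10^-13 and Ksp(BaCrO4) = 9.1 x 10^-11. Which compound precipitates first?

Tl2CrO4

Each salt begins to precipitate when Q = Ksp, i.e. when [CrO4^2-] reaches its threshold.
For Tl2CrO4: 4.9 × 10^-13 = (0.04)^2 × [CrO4^2-]  ⇒  [CrO4^2-] = 3.1 x 10^-10 M.
For BaCrO4: 9.1 x 10^-11 = 0.0025 × [CrO4^2-]  ⇒  [CrO4^2-] = 3.6 × 10^-8 M.
The salt with the lower threshold [CrO4^2-] precipitates first: Tl2CrO4.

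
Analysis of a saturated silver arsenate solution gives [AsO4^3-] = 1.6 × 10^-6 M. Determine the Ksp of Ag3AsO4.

Ag3AsO4(s) ⇌ 3 Ag^+ + AsO4^3-
Stoichiometry gives [Ag^+] = (3/1)[AsO4^3-] = 4.80 × 10^-6 M.
Ksp = [Ag^+]^3[AsO4^3-]
Ksp = (4.80 x 10^-6)^3 × 1.6 × 10^-6 = 1.8 × 10^-22

Ksp ≈ 1.8 × 10^-22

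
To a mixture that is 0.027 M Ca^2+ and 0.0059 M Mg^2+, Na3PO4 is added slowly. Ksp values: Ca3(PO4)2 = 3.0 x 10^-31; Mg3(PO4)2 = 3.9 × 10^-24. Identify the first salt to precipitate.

Ca3(PO4)2

Precipitation of each salt starts when its ion product equals its Ksp.
For Ca3(PO4)2: 3.0 x 10^-31 = (0.027)^3 × [PO4^3-]^2  ⇒  [PO4^3-] = 1.2 × 10^-13 M.
For Mg3(PO4)2: 3.9 × 10^-24 = (0.0059)^3 × [PO4^3-]^2  ⇒  [PO4^3-] = 4.4 × 10^-9 M.
The salt with the lower threshold [PO4^3-] precipitates first: Ca3(PO4)2.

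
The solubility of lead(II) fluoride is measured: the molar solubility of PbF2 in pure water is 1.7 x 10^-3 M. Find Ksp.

PbF2(s) <=> Pb^2+ + 2 F^-
If s mol/L of PbF2 dissolves, [Pb^2+] = s and [F^-] = 2s.
Ksp = [Pb^2+][F^-]^2
So Ksp = s × (2s)^2 = 4s^3
Ksp = 4 × (1.7 × 10^-3)^3 = 2.0 × 10^-8

Ksp ≈ 2.0 × 10^-8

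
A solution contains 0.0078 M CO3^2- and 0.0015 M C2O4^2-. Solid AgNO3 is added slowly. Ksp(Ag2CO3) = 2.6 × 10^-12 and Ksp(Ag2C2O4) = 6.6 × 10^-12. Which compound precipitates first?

Each salt begins to precipitate when Q = Ksp, i.e. when [Ag^+] reaches its threshold.
For Ag2CO3: 2.6 × 10^-12 = 0.0078 × [Ag^+]^2  ⇒  [Ag^+] = 1.8 × 10^-5 M.
For Ag2C2O4: 6.6 × 10^-12 = 0.0015 × [Ag^+]^2  ⇒  [Ag^+] = 6.6 × 10^-5 M.
The salt with the lower threshold [Ag^+] precipitates first: Ag2CO3.

Ag2CO3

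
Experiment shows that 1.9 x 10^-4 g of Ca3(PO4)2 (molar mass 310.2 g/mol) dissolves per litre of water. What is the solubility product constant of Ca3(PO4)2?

Molar solubility s = (1.9 x 10^-4 g/L) / (310.2 g/mol) = 6.13 x 10^-7 M.
Ca3(PO4)2(s) ⇌ 3 Ca^2+(aq) + 2 PO4^3-(aq)
For each mole of Ca3(PO4)2 that dissolves: [Ca^2+] = 3s, [PO4^3-] = 2s.
Ksp = [Ca^2+]^3[PO4^3-]^2
So Ksp = (3s)^3 × (2s)^2 = 108s^5
With s = 6.13 x 10^-7: Ksp = 9.3 × 10^-30

9.3e-30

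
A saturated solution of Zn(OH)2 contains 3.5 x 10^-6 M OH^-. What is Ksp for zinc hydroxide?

Ksp ≈ 2.1 × 10^-17

Zn(OH)2(s) ⇌ Zn^2+(aq) + 2 OH^-(aq)
Stoichiometry gives [Zn^2+] = (1/2)[OH^-] = 1.75 × 10^-6 M.
Ksp = [Zn^2+][OH^-]^2
Ksp = 1.75 × 10^-6 × (3.5 × 10^-6)^2 = 2.1 × 10^-17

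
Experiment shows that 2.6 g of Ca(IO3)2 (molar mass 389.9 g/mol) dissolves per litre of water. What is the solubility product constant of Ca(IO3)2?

Molar solubility s = (2.6 g/L) / (389.9 g/mol) = 6.67 × 10^-3 M.
Ca(IO3)2(s) ⇌ Ca^2+ + 2 IO3^-
For each mole of Ca(IO3)2 that dissolves: [Ca^2+] = s, [IO3^-] = 2s.
Ksp = [Ca^2+][IO3^-]^2
So Ksp = s × (2s)^2 = 4s^3
Ksp = 4 × (6.67 × 10^-3)^3 = 1.2 × 10^-6

1.2e-6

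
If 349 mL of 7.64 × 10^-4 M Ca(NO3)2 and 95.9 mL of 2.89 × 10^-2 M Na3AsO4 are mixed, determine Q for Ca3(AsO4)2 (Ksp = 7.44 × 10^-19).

Total volume = 349 + 95.9 = 444.9 mL.
[Ca^2+] = 7.64 × 10^-4 × (349/444.9) = 5.993 × 10^-4 M
[AsO4^3-] = 2.89 x 10^-2 × (95.9/444.9) = 6.230 × 10^-3 M
Ca3(AsO4)2(s) ⇌ 3 Ca^2+ + 2 AsO4^3-, so Q = [Ca^2+]^3[AsO4^3-]^2
Q = (5.993 x 10^-4)^3(6.230 × 10^-3)^2 = 8.35 × 10^-15
Q > Ksp, so Ca3(AsO4)2 will precipitate.

Q = 8.35 × 10^-15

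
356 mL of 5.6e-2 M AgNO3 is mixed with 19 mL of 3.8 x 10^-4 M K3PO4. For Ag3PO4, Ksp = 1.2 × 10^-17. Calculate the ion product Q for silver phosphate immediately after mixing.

2.9e-9

Total volume = 356 + 19 = 375 mL.
[Ag^+] = 5.6 × 10^-2 × (356/375) = 5.32 x 10^-2 M
[PO4^3-] = 3.8 × 10^-4 × (19/375) = 1.93 × 10^-5 M
Ag3PO4(s) ⇌ 3 Ag^+(aq) + PO4^3-(aq), so Q = [Ag^+]^3[PO4^3-]
Q = (5.32 × 10^-2)^3(1.93 × 10^-5) = 2.9 × 10^-9
Q > Ksp, so Ag3PO4 will precipitate.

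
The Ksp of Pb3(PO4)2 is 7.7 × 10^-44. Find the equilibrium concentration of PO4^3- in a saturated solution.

[PO4^3-] = 1.9 x 10^-9 M

Pb3(PO4)2(s) <=> 3 Pb^2+ + 2 PO4^3-
Ksp = [Pb^2+]^3[PO4^3-]^2
If s mol/L of Pb3(PO4)2 dissolves, [Pb^2+] = 3s and [PO4^3-] = 2s.
Substituting: Ksp = (3s)^3(2s)^2 = 108s^5
s^5 = 7.7 × 10^-44 / 108, so s = 9.35 × 10^-10 M
[PO4^3-] = 2s = 1.9 × 10^-9 M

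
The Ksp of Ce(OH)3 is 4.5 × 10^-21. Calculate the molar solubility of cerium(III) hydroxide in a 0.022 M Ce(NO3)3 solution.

s ≈ 2.0 × 10^-7 M

Ce(OH)3(s) ⇌ Ce^3+(aq) + 3 OH^-(aq)
Ksp = [Ce^3+][OH^-]^3
Let s = moles of Ce(OH)3 that dissolve per litre. [Ce^3+] = 0.022 + s ≈ 0.022, [OH^-] = 3s (since Ce^3+ from Ce(NO3)3 dominates).
Ksp ≈ 0.022 × (3s)^3
s = 2.0 × 10^-7 M
Check: s = 2.0 × 10^-7 ≪ 0.022, so the approximation is valid.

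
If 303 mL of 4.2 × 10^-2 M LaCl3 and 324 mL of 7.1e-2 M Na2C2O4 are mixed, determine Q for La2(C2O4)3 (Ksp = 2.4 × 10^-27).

Total volume = 303 + 324 = 627 mL.
[La^3+] = 4.2 × 10^-2 × (303/627) = 2.03 x 10^-2 M
[C2O4^2-] = 7.1 × 10^-2 × (324/627) = 3.67 × 10^-2 M
La2(C2O4)3(s) <=> 2 La^3+ + 3 C2O4^2-, so Q = [La^3+]^2[C2O4^2-]^3
Q = (2.03 × 10^-2)^2(3.67 x 10^-2)^3 = 2.0 × 10^-8
Q > Ksp, so La2(C2O4)3 will precipitate.

Q = 2.0e-8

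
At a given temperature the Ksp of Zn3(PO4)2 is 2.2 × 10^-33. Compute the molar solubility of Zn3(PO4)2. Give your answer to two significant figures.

1.2e-7 M

Zn3(PO4)2(s) ⇌ 3 Zn^2+ + 2 PO4^3-
Ksp = [Zn^2+]^3[PO4^3-]^2
For each mole of Zn3(PO4)2 that dissolves: [Zn^2+] = 3s, [PO4^3-] = 2s.
Substituting: Ksp = (3s)^3(2s)^2 = 108s^5
s^5 = 2.2 × 10^-33 / 108, so s = 1.2 × 10^-7 M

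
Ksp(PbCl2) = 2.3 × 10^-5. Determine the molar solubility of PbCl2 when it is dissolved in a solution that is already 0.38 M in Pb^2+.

s ≈ 3.9e-3 M

PbCl2(s) ⇌ Pb^2+ + 2 Cl^-
Ksp = [Pb^2+][Cl^-]^2
Let s = moles of PbCl2 that dissolve per litre. [Pb^2+] = 0.38 + s ≈ 0.38, [Cl^-] = 2s (since the Pb^2+ already present dominates).
Ksp ≈ 0.38 × (2s)^2
s = 3.9 × 10^-3 M
Check: s = 3.9 × 10^-3 ≪ 0.38, so the approximation is valid.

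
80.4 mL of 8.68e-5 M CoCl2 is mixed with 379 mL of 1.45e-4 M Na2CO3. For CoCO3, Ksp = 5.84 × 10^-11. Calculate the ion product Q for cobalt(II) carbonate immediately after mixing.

Total volume = 80.4 + 379 = 459.4 mL.
[Co^2+] = 8.68 × 10^-5 × (80.4/459.4) = 1.519 × 10^-5 M
[CO3^2-] = 1.45 x 10^-4 × (379/459.4) = 1.196 x 10^-4 M
CoCO3(s) ⇌ Co^2+ + CO3^2-, so Q = [Co^2+][CO3^2-]
Q = (1.519 × 10^-5)(1.196 x 10^-4) = 1.82 x 10^-9
Q > Ksp, so CoCO3 will precipitate.

Q ≈ 1.82 × 10^-9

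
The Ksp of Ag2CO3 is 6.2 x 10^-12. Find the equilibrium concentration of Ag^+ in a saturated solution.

2.3 x 10^-4 M

Ag2CO3(s) ⇌ 2 Ag^+(aq) + CO3^2-(aq)
Ksp = [Ag^+]^2[CO3^2-]
For each mole of Ag2CO3 that dissolves: [Ag^+] = 2s, [CO3^2-] = s.
Substituting: Ksp = (2s)^2s = 4s^3
s^3 = 6.2 x 10^-12 / 4, so s = 1.16 x 10^-4 M
[Ag^+] = 2s = 2.3 × 10^-4 M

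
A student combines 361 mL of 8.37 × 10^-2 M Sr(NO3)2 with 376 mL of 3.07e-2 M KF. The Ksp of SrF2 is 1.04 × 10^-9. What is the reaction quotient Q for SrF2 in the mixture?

Q = 1.01 × 10^-5

Total volume = 361 + 376 = 737 mL.
[Sr^2+] = 8.37 x 10^-2 × (361/737) = 4.100 x 10^-2 M
[F^-] = 3.07 × 10^-2 × (376/737) = 1.566 × 10^-2 M
SrF2(s) ⇌ Sr^2+ + 2 F^-, so Q = [Sr^2+][F^-]^2
Q = (4.100 × 10^-2)(1.566 × 10^-2)^2 = 1.01 × 10^-5
Q > Ksp, so SrF2 will precipitate.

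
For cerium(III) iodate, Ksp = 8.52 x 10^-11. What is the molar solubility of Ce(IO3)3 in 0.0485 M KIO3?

Ce(IO3)3(s) <=> Ce^3+ + 3 IO3^-
Ksp = [Ce^3+][IO3^-]^3
Let s = moles of Ce(IO3)3 that dissolve per litre. [Ce^3+] = s, [IO3^-] = 0.0485 + 3s ≈ 0.0485 (common-ion effect: IO3^- is already 0.0485 M).
Ksp ≈ s × (0.0485)^3
s = 7.47 x 10^-7 M
Check: 3s = 2.2 × 10^-6 ≪ 0.0485, so the approximation is valid.

s ≈ 7.47 × 10^-7 M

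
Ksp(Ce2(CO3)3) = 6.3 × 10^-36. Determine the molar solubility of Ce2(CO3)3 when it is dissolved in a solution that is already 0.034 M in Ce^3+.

Ce2(CO3)3(s) ⇌ 2 Ce^3+ + 3 CO3^2-
Ksp = [Ce^3+]^2[CO3^2-]^3
If s mol/L dissolves here, [Ce^3+] = 0.034 + 2s ≈ 0.034, [CO3^2-] = 3s (common-ion effect: Ce^3+ is already 0.034 M).
Ksp ≈ (0.034)^2 × (3s)^3
s = 5.9 × 10^-12 M
Check: 2s = 1.2 × 10^-11 ≪ 0.034, so the approximation is valid.

5.9e-12 M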